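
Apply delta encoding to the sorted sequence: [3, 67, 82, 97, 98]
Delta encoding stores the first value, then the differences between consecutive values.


First value: 3
Deltas:
  67 - 3 = 64
  82 - 67 = 15
  97 - 82 = 15
  98 - 97 = 1


Delta encoded: [3, 64, 15, 15, 1]


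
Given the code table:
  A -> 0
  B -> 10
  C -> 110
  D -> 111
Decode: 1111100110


Decoding:
111 -> D
110 -> C
0 -> A
110 -> C


Result: DCAC


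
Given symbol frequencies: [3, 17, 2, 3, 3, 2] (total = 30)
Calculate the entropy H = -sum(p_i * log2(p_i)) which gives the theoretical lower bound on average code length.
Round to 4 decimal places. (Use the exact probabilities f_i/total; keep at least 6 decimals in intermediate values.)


Per-symbol terms -p_i * log2(p_i) with p_i = f_i/30:
  p = 3/30 = 0.100000: log2(p) = -3.321928, -p*log2(p) = 0.332193
  p = 17/30 = 0.566667: log2(p) = -0.819428, -p*log2(p) = 0.464342
  p = 2/30 = 0.066667: log2(p) = -3.906891, -p*log2(p) = 0.260459
  p = 3/30 = 0.100000: log2(p) = -3.321928, -p*log2(p) = 0.332193
  p = 3/30 = 0.100000: log2(p) = -3.321928, -p*log2(p) = 0.332193
  p = 2/30 = 0.066667: log2(p) = -3.906891, -p*log2(p) = 0.260459
H = 0.332193 + 0.464342 + 0.260459 + 0.332193 + 0.332193 + 0.260459 = 1.981839

H = 1.9818 bits/symbol


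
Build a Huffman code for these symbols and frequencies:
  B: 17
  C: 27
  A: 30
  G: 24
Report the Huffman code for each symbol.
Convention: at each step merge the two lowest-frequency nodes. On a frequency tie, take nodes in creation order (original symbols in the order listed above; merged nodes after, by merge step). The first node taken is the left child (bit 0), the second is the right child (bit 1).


Huffman tree construction:
Step 1: Merge B(17) + G(24) = 41
Step 2: Merge C(27) + A(30) = 57
Step 3: Merge (B+G)(41) + (C+A)(57) = 98
Read each symbol's code off the tree from the root (left child = 0, right child = 1).

Codes:
  B: 00 (length 2)
  C: 10 (length 2)
  A: 11 (length 2)
  G: 01 (length 2)
Average code length: 196/98 = 2.0000 bits/symbol


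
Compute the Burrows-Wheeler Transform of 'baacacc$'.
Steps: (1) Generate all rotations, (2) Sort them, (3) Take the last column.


Rotations (sorted):
  0: $baacacc -> last char: c
  1: aacacc$b -> last char: b
  2: acacc$ba -> last char: a
  3: acc$baac -> last char: c
  4: baacacc$ -> last char: $
  5: c$baacac -> last char: c
  6: cacc$baa -> last char: a
  7: cc$baaca -> last char: a


BWT = cbac$caa


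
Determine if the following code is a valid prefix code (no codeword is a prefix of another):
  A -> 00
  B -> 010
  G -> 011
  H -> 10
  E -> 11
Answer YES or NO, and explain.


Checking each pair (does one codeword prefix another?):
  A='00' vs B='010': no prefix
  A='00' vs G='011': no prefix
  A='00' vs H='10': no prefix
  A='00' vs E='11': no prefix
  B='010' vs A='00': no prefix
  B='010' vs G='011': no prefix
  B='010' vs H='10': no prefix
  B='010' vs E='11': no prefix
  G='011' vs A='00': no prefix
  G='011' vs B='010': no prefix
  G='011' vs H='10': no prefix
  G='011' vs E='11': no prefix
  H='10' vs A='00': no prefix
  H='10' vs B='010': no prefix
  H='10' vs G='011': no prefix
  H='10' vs E='11': no prefix
  E='11' vs A='00': no prefix
  E='11' vs B='010': no prefix
  E='11' vs G='011': no prefix
  E='11' vs H='10': no prefix
No violation found over all pairs.

YES -- this is a valid prefix code. No codeword is a prefix of any other codeword.


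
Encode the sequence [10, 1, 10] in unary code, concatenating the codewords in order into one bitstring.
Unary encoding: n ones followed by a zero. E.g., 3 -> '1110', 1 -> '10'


Encode each number as n ones followed by a terminating 0:
  10 -> 11111111110 (11 bits)
  1 -> 10 (2 bits)
  10 -> 11111111110 (11 bits)
Total length = 11 + 2 + 11 = 24 bits.

Unary([10, 1, 10]) = 111111111101011111111110 (24 bits)


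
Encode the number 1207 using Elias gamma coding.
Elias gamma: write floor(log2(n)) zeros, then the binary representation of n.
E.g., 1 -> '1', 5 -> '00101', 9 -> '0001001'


num_bits = floor(log2(1207)) + 1 = 11
leading_zeros = num_bits - 1 = 10
binary(1207) = 10010110111

Elias gamma(1207) = '0000000000' + '10010110111' = 000000000010010110111 (21 bits)


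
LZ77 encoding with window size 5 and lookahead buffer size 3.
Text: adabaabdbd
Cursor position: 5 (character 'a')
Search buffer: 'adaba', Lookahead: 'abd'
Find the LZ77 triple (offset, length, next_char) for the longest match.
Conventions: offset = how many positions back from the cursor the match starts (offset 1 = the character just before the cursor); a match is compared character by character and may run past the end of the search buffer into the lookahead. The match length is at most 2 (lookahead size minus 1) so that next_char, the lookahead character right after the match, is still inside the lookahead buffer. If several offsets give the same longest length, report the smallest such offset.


Try each offset into the search buffer:
  offset=1 (pos 4, char 'a'): match length 1
  offset=2 (pos 3, char 'b'): match length 0
  offset=3 (pos 2, char 'a'): match length 2
  offset=4 (pos 1, char 'd'): match length 0
  offset=5 (pos 0, char 'a'): match length 1
Longest match has length 2 at offset 3.
next_char = character at position 5 + 2 = 7 -> 'd'

Best match: offset=3, length=2 (matching 'ab' starting at position 2)
LZ77 triple: (3, 2, 'd')


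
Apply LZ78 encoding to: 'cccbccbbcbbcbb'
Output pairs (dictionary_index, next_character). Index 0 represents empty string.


LZ78 encoding steps:
Dictionary: {0: ''}
Step 1: w='' (idx 0), next='c' -> output (0, 'c'), add 'c' as idx 1
Step 2: w='c' (idx 1), next='c' -> output (1, 'c'), add 'cc' as idx 2
Step 3: w='' (idx 0), next='b' -> output (0, 'b'), add 'b' as idx 3
Step 4: w='cc' (idx 2), next='b' -> output (2, 'b'), add 'ccb' as idx 4
Step 5: w='b' (idx 3), next='c' -> output (3, 'c'), add 'bc' as idx 5
Step 6: w='b' (idx 3), next='b' -> output (3, 'b'), add 'bb' as idx 6
Step 7: w='c' (idx 1), next='b' -> output (1, 'b'), add 'cb' as idx 7
Step 8: w='b' (idx 3), end of input -> output (3, '')


Encoded: [(0, 'c'), (1, 'c'), (0, 'b'), (2, 'b'), (3, 'c'), (3, 'b'), (1, 'b'), (3, '')]


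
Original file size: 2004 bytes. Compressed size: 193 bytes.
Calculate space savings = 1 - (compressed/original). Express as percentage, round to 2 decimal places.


ratio = compressed/original = 193/2004 = 0.096307
savings = 1 - ratio = 1 - 0.096307 = 0.903693
as a percentage: 0.903693 * 100 = 90.37%

Space savings = 1 - 193/2004 = 90.37%


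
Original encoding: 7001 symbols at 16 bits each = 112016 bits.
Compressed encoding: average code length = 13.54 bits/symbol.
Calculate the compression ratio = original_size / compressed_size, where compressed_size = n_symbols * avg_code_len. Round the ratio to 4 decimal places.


original_size = n_symbols * orig_bits = 7001 * 16 = 112016 bits
compressed_size = n_symbols * avg_code_len = 7001 * 13.54 = 94793.54 bits
ratio = original_size / compressed_size = 112016 / 94793.54 = 1.1817

Compression ratio = 1.1817


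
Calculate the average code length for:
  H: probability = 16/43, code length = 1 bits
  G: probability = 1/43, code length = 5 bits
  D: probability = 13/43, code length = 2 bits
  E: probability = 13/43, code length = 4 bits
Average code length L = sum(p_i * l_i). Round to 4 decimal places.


Weighted contributions p_i * l_i:
  H: (16/43) * 1 = 16/43
  G: (1/43) * 5 = 5/43
  D: (13/43) * 2 = 26/43
  E: (13/43) * 4 = 52/43
Sum = (16 + 5 + 26 + 52)/43 = 99/43

L = 99/43 = 2.3023 bits/symbol


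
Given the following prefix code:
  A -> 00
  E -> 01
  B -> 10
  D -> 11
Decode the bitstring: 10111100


Decoding step by step:
Bits 10 -> B
Bits 11 -> D
Bits 11 -> D
Bits 00 -> A


Decoded message: BDDA


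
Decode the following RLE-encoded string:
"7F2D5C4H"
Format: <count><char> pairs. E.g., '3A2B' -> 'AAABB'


Expanding each <count><char> pair:
  7F -> 'FFFFFFF'
  2D -> 'DD'
  5C -> 'CCCCC'
  4H -> 'HHHH'

Decoded = FFFFFFFDDCCCCCHHHH


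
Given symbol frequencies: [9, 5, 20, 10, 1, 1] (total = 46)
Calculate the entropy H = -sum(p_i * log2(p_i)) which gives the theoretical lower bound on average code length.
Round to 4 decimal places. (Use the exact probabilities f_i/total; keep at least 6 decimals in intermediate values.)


Per-symbol terms -p_i * log2(p_i) with p_i = f_i/46:
  p = 9/46 = 0.195652: log2(p) = -2.353637, -p*log2(p) = 0.460494
  p = 5/46 = 0.108696: log2(p) = -3.201634, -p*log2(p) = 0.348004
  p = 20/46 = 0.434783: log2(p) = -1.201634, -p*log2(p) = 0.522450
  p = 10/46 = 0.217391: log2(p) = -2.201634, -p*log2(p) = 0.478616
  p = 1/46 = 0.021739: log2(p) = -5.523562, -p*log2(p) = 0.120077
  p = 1/46 = 0.021739: log2(p) = -5.523562, -p*log2(p) = 0.120077
H = 0.460494 + 0.348004 + 0.522450 + 0.478616 + 0.120077 + 0.120077 = 2.049718

H = 2.0497 bits/symbol


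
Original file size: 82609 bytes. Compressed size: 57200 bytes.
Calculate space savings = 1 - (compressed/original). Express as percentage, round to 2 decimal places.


ratio = compressed/original = 57200/82609 = 0.692419
savings = 1 - ratio = 1 - 0.692419 = 0.307581
as a percentage: 0.307581 * 100 = 30.76%

Space savings = 1 - 57200/82609 = 30.76%


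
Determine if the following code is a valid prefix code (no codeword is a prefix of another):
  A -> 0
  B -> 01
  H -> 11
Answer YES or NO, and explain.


Checking each pair (does one codeword prefix another?):
  A='0' vs B='01': prefix -- VIOLATION

NO -- this is NOT a valid prefix code. A (0) is a prefix of B (01).


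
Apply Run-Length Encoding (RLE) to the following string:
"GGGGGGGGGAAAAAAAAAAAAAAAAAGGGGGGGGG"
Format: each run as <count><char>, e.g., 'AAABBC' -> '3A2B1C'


Scanning runs left to right:
  i=0: run of 'G' x 9 -> '9G'
  i=9: run of 'A' x 17 -> '17A'
  i=26: run of 'G' x 9 -> '9G'

RLE = 9G17A9G


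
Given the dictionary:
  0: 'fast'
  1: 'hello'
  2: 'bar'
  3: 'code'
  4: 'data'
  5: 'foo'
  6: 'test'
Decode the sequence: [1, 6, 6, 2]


Look up each index in the dictionary:
  1 -> 'hello'
  6 -> 'test'
  6 -> 'test'
  2 -> 'bar'

Decoded: "hello test test bar"


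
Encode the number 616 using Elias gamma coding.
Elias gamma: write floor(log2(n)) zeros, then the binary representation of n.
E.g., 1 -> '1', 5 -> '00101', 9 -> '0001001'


num_bits = floor(log2(616)) + 1 = 10
leading_zeros = num_bits - 1 = 9
binary(616) = 1001101000

Elias gamma(616) = '000000000' + '1001101000' = 0000000001001101000 (19 bits)


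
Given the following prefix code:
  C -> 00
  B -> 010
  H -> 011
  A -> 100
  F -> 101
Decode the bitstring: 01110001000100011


Decoding step by step:
Bits 011 -> H
Bits 100 -> A
Bits 010 -> B
Bits 00 -> C
Bits 100 -> A
Bits 011 -> H


Decoded message: HABCAH


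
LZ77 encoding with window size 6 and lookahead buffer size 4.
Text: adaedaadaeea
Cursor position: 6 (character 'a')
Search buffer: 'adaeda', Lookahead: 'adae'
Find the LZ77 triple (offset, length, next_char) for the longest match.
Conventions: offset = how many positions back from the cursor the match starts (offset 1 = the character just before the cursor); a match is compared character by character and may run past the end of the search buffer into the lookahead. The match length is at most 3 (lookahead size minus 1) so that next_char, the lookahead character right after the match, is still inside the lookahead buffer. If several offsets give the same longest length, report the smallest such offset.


Try each offset into the search buffer:
  offset=1 (pos 5, char 'a'): match length 1
  offset=2 (pos 4, char 'd'): match length 0
  offset=3 (pos 3, char 'e'): match length 0
  offset=4 (pos 2, char 'a'): match length 1
  offset=5 (pos 1, char 'd'): match length 0
  offset=6 (pos 0, char 'a'): match length 3
Longest match has length 3 at offset 6.
next_char = character at position 6 + 3 = 9 -> 'e'

Best match: offset=6, length=3 (matching 'ada' starting at position 0)
LZ77 triple: (6, 3, 'e')


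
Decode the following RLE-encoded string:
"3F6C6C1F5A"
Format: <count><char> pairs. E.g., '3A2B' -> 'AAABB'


Expanding each <count><char> pair:
  3F -> 'FFF'
  6C -> 'CCCCCC'
  6C -> 'CCCCCC'
  1F -> 'F'
  5A -> 'AAAAA'

Decoded = FFFCCCCCCCCCCCCFAAAAA


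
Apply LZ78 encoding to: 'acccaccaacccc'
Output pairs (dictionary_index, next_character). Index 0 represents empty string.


LZ78 encoding steps:
Dictionary: {0: ''}
Step 1: w='' (idx 0), next='a' -> output (0, 'a'), add 'a' as idx 1
Step 2: w='' (idx 0), next='c' -> output (0, 'c'), add 'c' as idx 2
Step 3: w='c' (idx 2), next='c' -> output (2, 'c'), add 'cc' as idx 3
Step 4: w='a' (idx 1), next='c' -> output (1, 'c'), add 'ac' as idx 4
Step 5: w='c' (idx 2), next='a' -> output (2, 'a'), add 'ca' as idx 5
Step 6: w='ac' (idx 4), next='c' -> output (4, 'c'), add 'acc' as idx 6
Step 7: w='cc' (idx 3), end of input -> output (3, '')


Encoded: [(0, 'a'), (0, 'c'), (2, 'c'), (1, 'c'), (2, 'a'), (4, 'c'), (3, '')]


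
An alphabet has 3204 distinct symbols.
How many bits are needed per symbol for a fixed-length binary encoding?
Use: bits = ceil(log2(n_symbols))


log2(3204) = 11.6457
Bracket: 2^11 = 2048 < 3204 <= 2^12 = 4096
So ceil(log2(3204)) = 12

bits = ceil(log2(3204)) = ceil(11.6457) = 12 bits


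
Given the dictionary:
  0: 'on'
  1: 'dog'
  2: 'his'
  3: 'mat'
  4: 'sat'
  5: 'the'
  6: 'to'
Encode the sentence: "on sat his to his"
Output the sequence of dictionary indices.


Look up each word in the dictionary:
  'on' -> 0
  'sat' -> 4
  'his' -> 2
  'to' -> 6
  'his' -> 2

Encoded: [0, 4, 2, 6, 2]


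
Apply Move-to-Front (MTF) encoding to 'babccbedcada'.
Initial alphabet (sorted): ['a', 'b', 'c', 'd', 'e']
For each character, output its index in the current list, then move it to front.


MTF encoding:
'b': index 1 in ['a', 'b', 'c', 'd', 'e'] -> ['b', 'a', 'c', 'd', 'e']
'a': index 1 in ['b', 'a', 'c', 'd', 'e'] -> ['a', 'b', 'c', 'd', 'e']
'b': index 1 in ['a', 'b', 'c', 'd', 'e'] -> ['b', 'a', 'c', 'd', 'e']
'c': index 2 in ['b', 'a', 'c', 'd', 'e'] -> ['c', 'b', 'a', 'd', 'e']
'c': index 0 in ['c', 'b', 'a', 'd', 'e'] -> ['c', 'b', 'a', 'd', 'e']
'b': index 1 in ['c', 'b', 'a', 'd', 'e'] -> ['b', 'c', 'a', 'd', 'e']
'e': index 4 in ['b', 'c', 'a', 'd', 'e'] -> ['e', 'b', 'c', 'a', 'd']
'd': index 4 in ['e', 'b', 'c', 'a', 'd'] -> ['d', 'e', 'b', 'c', 'a']
'c': index 3 in ['d', 'e', 'b', 'c', 'a'] -> ['c', 'd', 'e', 'b', 'a']
'a': index 4 in ['c', 'd', 'e', 'b', 'a'] -> ['a', 'c', 'd', 'e', 'b']
'd': index 2 in ['a', 'c', 'd', 'e', 'b'] -> ['d', 'a', 'c', 'e', 'b']
'a': index 1 in ['d', 'a', 'c', 'e', 'b'] -> ['a', 'd', 'c', 'e', 'b']


Output: [1, 1, 1, 2, 0, 1, 4, 4, 3, 4, 2, 1]


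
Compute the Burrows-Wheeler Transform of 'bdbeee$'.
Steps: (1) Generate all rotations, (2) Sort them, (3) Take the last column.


Rotations (sorted):
  0: $bdbeee -> last char: e
  1: bdbeee$ -> last char: $
  2: beee$bd -> last char: d
  3: dbeee$b -> last char: b
  4: e$bdbee -> last char: e
  5: ee$bdbe -> last char: e
  6: eee$bdb -> last char: b


BWT = e$dbeeb


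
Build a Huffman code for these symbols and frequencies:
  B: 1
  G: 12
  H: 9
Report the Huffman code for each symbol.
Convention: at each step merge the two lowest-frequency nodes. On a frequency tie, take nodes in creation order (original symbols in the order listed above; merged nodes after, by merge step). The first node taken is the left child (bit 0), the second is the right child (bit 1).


Huffman tree construction:
Step 1: Merge B(1) + H(9) = 10
Step 2: Merge (B+H)(10) + G(12) = 22
Read each symbol's code off the tree from the root (left child = 0, right child = 1).

Codes:
  B: 00 (length 2)
  G: 1 (length 1)
  H: 01 (length 2)
Average code length: 32/22 = 1.4545 bits/symbol


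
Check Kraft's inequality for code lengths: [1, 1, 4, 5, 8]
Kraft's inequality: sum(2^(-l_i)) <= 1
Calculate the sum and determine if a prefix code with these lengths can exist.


Sum = 2^(-1) + 2^(-1) + 2^(-4) + 2^(-5) + 2^(-8)
    = 0.5 + 0.5 + 0.0625 + 0.03125 + 0.00390625
    = 281/256 = 1.09765625
Since 1.09765625 > 1, Kraft's inequality is NOT satisfied.
A prefix code with these lengths CANNOT exist.

Kraft sum = 1.09765625. Not satisfied.


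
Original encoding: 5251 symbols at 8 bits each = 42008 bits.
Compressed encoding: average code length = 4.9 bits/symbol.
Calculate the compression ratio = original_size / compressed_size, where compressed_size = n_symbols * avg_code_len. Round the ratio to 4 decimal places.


original_size = n_symbols * orig_bits = 5251 * 8 = 42008 bits
compressed_size = n_symbols * avg_code_len = 5251 * 4.9 = 25729.9 bits
ratio = original_size / compressed_size = 42008 / 25729.9 = 1.6327

Compression ratio = 1.6327


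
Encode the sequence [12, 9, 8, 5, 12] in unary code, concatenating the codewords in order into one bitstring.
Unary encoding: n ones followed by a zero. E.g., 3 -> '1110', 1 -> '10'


Encode each number as n ones followed by a terminating 0:
  12 -> 1111111111110 (13 bits)
  9 -> 1111111110 (10 bits)
  8 -> 111111110 (9 bits)
  5 -> 111110 (6 bits)
  12 -> 1111111111110 (13 bits)
Total length = 13 + 10 + 9 + 6 + 13 = 51 bits.

Unary([12, 9, 8, 5, 12]) = 111111111111011111111101111111101111101111111111110 (51 bits)


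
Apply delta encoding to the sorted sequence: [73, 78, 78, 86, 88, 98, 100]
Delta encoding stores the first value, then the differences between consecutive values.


First value: 73
Deltas:
  78 - 73 = 5
  78 - 78 = 0
  86 - 78 = 8
  88 - 86 = 2
  98 - 88 = 10
  100 - 98 = 2


Delta encoded: [73, 5, 0, 8, 2, 10, 2]


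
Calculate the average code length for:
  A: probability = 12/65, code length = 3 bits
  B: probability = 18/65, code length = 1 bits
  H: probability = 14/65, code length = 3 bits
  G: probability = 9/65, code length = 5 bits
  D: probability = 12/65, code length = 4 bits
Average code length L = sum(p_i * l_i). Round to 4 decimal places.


Weighted contributions p_i * l_i:
  A: (12/65) * 3 = 36/65
  B: (18/65) * 1 = 18/65
  H: (14/65) * 3 = 42/65
  G: (9/65) * 5 = 45/65
  D: (12/65) * 4 = 48/65
Sum = (36 + 18 + 42 + 45 + 48)/65 = 189/65

L = 189/65 = 2.9077 bits/symbol


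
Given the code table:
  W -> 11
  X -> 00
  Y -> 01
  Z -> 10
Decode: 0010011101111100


Decoding:
00 -> X
10 -> Z
01 -> Y
11 -> W
01 -> Y
11 -> W
11 -> W
00 -> X


Result: XZYWYWWX


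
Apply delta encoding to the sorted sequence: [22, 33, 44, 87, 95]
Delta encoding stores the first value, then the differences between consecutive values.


First value: 22
Deltas:
  33 - 22 = 11
  44 - 33 = 11
  87 - 44 = 43
  95 - 87 = 8


Delta encoded: [22, 11, 11, 43, 8]


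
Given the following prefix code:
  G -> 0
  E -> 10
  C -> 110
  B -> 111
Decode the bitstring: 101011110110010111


Decoding step by step:
Bits 10 -> E
Bits 10 -> E
Bits 111 -> B
Bits 10 -> E
Bits 110 -> C
Bits 0 -> G
Bits 10 -> E
Bits 111 -> B


Decoded message: EEBECGEB


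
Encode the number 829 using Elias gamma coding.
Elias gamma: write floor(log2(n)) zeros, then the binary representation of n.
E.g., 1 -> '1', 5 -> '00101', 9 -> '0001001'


num_bits = floor(log2(829)) + 1 = 10
leading_zeros = num_bits - 1 = 9
binary(829) = 1100111101

Elias gamma(829) = '000000000' + '1100111101' = 0000000001100111101 (19 bits)


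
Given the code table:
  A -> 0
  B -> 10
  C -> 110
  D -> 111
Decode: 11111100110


Decoding:
111 -> D
111 -> D
0 -> A
0 -> A
110 -> C


Result: DDAAC


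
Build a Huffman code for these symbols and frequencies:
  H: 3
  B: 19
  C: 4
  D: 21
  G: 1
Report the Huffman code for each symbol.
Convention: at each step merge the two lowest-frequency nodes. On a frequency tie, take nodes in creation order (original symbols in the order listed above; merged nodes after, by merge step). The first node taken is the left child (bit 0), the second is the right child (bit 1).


Huffman tree construction:
Step 1: Merge G(1) + H(3) = 4
Step 2: Merge C(4) + (G+H)(4) = 8
Step 3: Merge (C+(G+H))(8) + B(19) = 27
Step 4: Merge D(21) + ((C+(G+H))+B)(27) = 48
Read each symbol's code off the tree from the root (left child = 0, right child = 1).

Codes:
  H: 1011 (length 4)
  B: 11 (length 2)
  C: 100 (length 3)
  D: 0 (length 1)
  G: 1010 (length 4)
Average code length: 87/48 = 1.8125 bits/symbol


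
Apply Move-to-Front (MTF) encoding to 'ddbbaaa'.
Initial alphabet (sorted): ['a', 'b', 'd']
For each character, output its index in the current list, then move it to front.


MTF encoding:
'd': index 2 in ['a', 'b', 'd'] -> ['d', 'a', 'b']
'd': index 0 in ['d', 'a', 'b'] -> ['d', 'a', 'b']
'b': index 2 in ['d', 'a', 'b'] -> ['b', 'd', 'a']
'b': index 0 in ['b', 'd', 'a'] -> ['b', 'd', 'a']
'a': index 2 in ['b', 'd', 'a'] -> ['a', 'b', 'd']
'a': index 0 in ['a', 'b', 'd'] -> ['a', 'b', 'd']
'a': index 0 in ['a', 'b', 'd'] -> ['a', 'b', 'd']


Output: [2, 0, 2, 0, 2, 0, 0]


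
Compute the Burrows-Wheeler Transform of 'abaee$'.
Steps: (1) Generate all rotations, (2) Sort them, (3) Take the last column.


Rotations (sorted):
  0: $abaee -> last char: e
  1: abaee$ -> last char: $
  2: aee$ab -> last char: b
  3: baee$a -> last char: a
  4: e$abae -> last char: e
  5: ee$aba -> last char: a


BWT = e$baea


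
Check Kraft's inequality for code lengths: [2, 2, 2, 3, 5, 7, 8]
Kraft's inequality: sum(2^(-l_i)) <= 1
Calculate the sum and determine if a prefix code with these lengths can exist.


Sum = 2^(-2) + 2^(-2) + 2^(-2) + 2^(-3) + 2^(-5) + 2^(-7) + 2^(-8)
    = 0.25 + 0.25 + 0.25 + 0.125 + 0.03125 + 0.0078125 + 0.00390625
    = 235/256 = 0.91796875
Since 0.91796875 <= 1, Kraft's inequality IS satisfied.
A prefix code with these lengths CAN exist.

Kraft sum = 0.91796875. Satisfied.


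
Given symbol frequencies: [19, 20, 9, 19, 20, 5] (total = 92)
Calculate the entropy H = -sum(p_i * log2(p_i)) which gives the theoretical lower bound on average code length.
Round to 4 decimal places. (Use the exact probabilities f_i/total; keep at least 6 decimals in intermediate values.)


Per-symbol terms -p_i * log2(p_i) with p_i = f_i/92:
  p = 19/92 = 0.206522: log2(p) = -2.275634, -p*log2(p) = 0.469968
  p = 20/92 = 0.217391: log2(p) = -2.201634, -p*log2(p) = 0.478616
  p = 9/92 = 0.097826: log2(p) = -3.353637, -p*log2(p) = 0.328073
  p = 19/92 = 0.206522: log2(p) = -2.275634, -p*log2(p) = 0.469968
  p = 20/92 = 0.217391: log2(p) = -2.201634, -p*log2(p) = 0.478616
  p = 5/92 = 0.054348: log2(p) = -4.201634, -p*log2(p) = 0.228350
H = 0.469968 + 0.478616 + 0.328073 + 0.469968 + 0.478616 + 0.228350 = 2.453591

H = 2.4536 bits/symbol


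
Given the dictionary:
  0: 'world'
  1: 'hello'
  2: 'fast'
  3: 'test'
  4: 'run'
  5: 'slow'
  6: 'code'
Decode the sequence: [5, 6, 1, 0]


Look up each index in the dictionary:
  5 -> 'slow'
  6 -> 'code'
  1 -> 'hello'
  0 -> 'world'

Decoded: "slow code hello world"


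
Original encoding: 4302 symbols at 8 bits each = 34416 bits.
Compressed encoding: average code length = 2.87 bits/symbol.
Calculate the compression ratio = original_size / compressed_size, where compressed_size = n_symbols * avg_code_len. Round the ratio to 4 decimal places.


original_size = n_symbols * orig_bits = 4302 * 8 = 34416 bits
compressed_size = n_symbols * avg_code_len = 4302 * 2.87 = 12346.74 bits
ratio = original_size / compressed_size = 34416 / 12346.74 = 2.7875

Compression ratio = 2.7875


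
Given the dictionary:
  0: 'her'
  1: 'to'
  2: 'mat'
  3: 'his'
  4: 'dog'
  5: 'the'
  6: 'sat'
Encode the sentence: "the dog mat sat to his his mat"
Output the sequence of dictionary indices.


Look up each word in the dictionary:
  'the' -> 5
  'dog' -> 4
  'mat' -> 2
  'sat' -> 6
  'to' -> 1
  'his' -> 3
  'his' -> 3
  'mat' -> 2

Encoded: [5, 4, 2, 6, 1, 3, 3, 2]


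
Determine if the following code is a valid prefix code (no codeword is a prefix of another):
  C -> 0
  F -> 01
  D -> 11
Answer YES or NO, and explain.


Checking each pair (does one codeword prefix another?):
  C='0' vs F='01': prefix -- VIOLATION

NO -- this is NOT a valid prefix code. C (0) is a prefix of F (01).


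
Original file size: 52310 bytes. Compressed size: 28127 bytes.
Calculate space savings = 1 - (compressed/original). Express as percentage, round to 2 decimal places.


ratio = compressed/original = 28127/52310 = 0.537698
savings = 1 - ratio = 1 - 0.537698 = 0.462302
as a percentage: 0.462302 * 100 = 46.23%

Space savings = 1 - 28127/52310 = 46.23%


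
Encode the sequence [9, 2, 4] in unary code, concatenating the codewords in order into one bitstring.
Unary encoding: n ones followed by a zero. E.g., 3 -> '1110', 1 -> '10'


Encode each number as n ones followed by a terminating 0:
  9 -> 1111111110 (10 bits)
  2 -> 110 (3 bits)
  4 -> 11110 (5 bits)
Total length = 10 + 3 + 5 = 18 bits.

Unary([9, 2, 4]) = 111111111011011110 (18 bits)


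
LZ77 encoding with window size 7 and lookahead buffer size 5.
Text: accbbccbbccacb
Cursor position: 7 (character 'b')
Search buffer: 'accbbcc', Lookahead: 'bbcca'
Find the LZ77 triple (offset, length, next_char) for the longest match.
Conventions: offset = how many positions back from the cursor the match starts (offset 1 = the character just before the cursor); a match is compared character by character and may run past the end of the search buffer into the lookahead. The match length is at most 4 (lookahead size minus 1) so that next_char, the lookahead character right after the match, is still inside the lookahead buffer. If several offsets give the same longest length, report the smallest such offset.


Try each offset into the search buffer:
  offset=1 (pos 6, char 'c'): match length 0
  offset=2 (pos 5, char 'c'): match length 0
  offset=3 (pos 4, char 'b'): match length 1
  offset=4 (pos 3, char 'b'): match length 4
  offset=5 (pos 2, char 'c'): match length 0
  offset=6 (pos 1, char 'c'): match length 0
  offset=7 (pos 0, char 'a'): match length 0
Longest match has length 4 at offset 4.
next_char = character at position 7 + 4 = 11 -> 'a'

Best match: offset=4, length=4 (matching 'bbcc' starting at position 3)
LZ77 triple: (4, 4, 'a')


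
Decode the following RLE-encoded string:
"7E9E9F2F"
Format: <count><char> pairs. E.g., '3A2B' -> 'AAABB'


Expanding each <count><char> pair:
  7E -> 'EEEEEEE'
  9E -> 'EEEEEEEEE'
  9F -> 'FFFFFFFFF'
  2F -> 'FF'

Decoded = EEEEEEEEEEEEEEEEFFFFFFFFFFF


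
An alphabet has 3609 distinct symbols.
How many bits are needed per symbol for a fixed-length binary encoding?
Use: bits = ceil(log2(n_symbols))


log2(3609) = 11.8174
Bracket: 2^11 = 2048 < 3609 <= 2^12 = 4096
So ceil(log2(3609)) = 12

bits = ceil(log2(3609)) = ceil(11.8174) = 12 bits


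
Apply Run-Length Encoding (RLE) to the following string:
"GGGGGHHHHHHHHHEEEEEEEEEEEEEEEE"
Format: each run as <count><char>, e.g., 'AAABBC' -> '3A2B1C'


Scanning runs left to right:
  i=0: run of 'G' x 5 -> '5G'
  i=5: run of 'H' x 9 -> '9H'
  i=14: run of 'E' x 16 -> '16E'

RLE = 5G9H16E


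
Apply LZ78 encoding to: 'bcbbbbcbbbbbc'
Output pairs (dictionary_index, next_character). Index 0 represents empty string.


LZ78 encoding steps:
Dictionary: {0: ''}
Step 1: w='' (idx 0), next='b' -> output (0, 'b'), add 'b' as idx 1
Step 2: w='' (idx 0), next='c' -> output (0, 'c'), add 'c' as idx 2
Step 3: w='b' (idx 1), next='b' -> output (1, 'b'), add 'bb' as idx 3
Step 4: w='bb' (idx 3), next='c' -> output (3, 'c'), add 'bbc' as idx 4
Step 5: w='bb' (idx 3), next='b' -> output (3, 'b'), add 'bbb' as idx 5
Step 6: w='bbc' (idx 4), end of input -> output (4, '')


Encoded: [(0, 'b'), (0, 'c'), (1, 'b'), (3, 'c'), (3, 'b'), (4, '')]


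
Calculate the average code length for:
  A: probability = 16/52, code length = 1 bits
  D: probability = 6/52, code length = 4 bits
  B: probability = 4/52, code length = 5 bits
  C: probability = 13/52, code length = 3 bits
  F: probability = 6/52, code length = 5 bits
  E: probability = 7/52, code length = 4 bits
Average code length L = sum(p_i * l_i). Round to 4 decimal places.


Weighted contributions p_i * l_i:
  A: (16/52) * 1 = 16/52
  D: (6/52) * 4 = 24/52
  B: (4/52) * 5 = 20/52
  C: (13/52) * 3 = 39/52
  F: (6/52) * 5 = 30/52
  E: (7/52) * 4 = 28/52
Sum = (16 + 24 + 20 + 39 + 30 + 28)/52 = 157/52

L = 157/52 = 3.0192 bits/symbol


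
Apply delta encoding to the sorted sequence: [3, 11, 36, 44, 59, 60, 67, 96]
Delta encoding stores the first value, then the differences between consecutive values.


First value: 3
Deltas:
  11 - 3 = 8
  36 - 11 = 25
  44 - 36 = 8
  59 - 44 = 15
  60 - 59 = 1
  67 - 60 = 7
  96 - 67 = 29


Delta encoded: [3, 8, 25, 8, 15, 1, 7, 29]


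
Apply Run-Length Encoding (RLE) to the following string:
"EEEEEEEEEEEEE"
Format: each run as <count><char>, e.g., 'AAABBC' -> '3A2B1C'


Scanning runs left to right:
  i=0: run of 'E' x 13 -> '13E'

RLE = 13E


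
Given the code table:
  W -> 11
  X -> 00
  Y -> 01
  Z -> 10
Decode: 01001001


Decoding:
01 -> Y
00 -> X
10 -> Z
01 -> Y


Result: YXZY


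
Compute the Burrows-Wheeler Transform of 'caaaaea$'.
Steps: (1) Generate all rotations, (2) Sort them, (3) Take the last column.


Rotations (sorted):
  0: $caaaaea -> last char: a
  1: a$caaaae -> last char: e
  2: aaaaea$c -> last char: c
  3: aaaea$ca -> last char: a
  4: aaea$caa -> last char: a
  5: aea$caaa -> last char: a
  6: caaaaea$ -> last char: $
  7: ea$caaaa -> last char: a


BWT = aecaaa$a


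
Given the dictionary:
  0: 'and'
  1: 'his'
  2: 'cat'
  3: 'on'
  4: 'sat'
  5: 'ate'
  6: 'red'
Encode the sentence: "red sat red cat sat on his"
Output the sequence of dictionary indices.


Look up each word in the dictionary:
  'red' -> 6
  'sat' -> 4
  'red' -> 6
  'cat' -> 2
  'sat' -> 4
  'on' -> 3
  'his' -> 1

Encoded: [6, 4, 6, 2, 4, 3, 1]


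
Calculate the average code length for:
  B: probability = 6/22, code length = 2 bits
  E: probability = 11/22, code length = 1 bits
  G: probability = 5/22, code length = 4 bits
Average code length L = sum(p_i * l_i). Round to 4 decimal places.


Weighted contributions p_i * l_i:
  B: (6/22) * 2 = 12/22
  E: (11/22) * 1 = 11/22
  G: (5/22) * 4 = 20/22
Sum = (12 + 11 + 20)/22 = 43/22

L = 43/22 = 1.9545 bits/symbol


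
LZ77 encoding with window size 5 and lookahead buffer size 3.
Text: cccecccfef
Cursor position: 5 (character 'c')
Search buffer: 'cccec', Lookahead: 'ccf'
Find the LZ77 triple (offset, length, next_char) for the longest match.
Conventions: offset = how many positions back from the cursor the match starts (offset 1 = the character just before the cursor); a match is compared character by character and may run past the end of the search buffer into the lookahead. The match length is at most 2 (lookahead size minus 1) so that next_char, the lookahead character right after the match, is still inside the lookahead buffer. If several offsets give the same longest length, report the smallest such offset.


Try each offset into the search buffer:
  offset=1 (pos 4, char 'c'): match length 2
  offset=2 (pos 3, char 'e'): match length 0
  offset=3 (pos 2, char 'c'): match length 1
  offset=4 (pos 1, char 'c'): match length 2
  offset=5 (pos 0, char 'c'): match length 2
Longest match has length 2, found at offsets 1, 4, 5; take the smallest, offset 1.
next_char = character at position 5 + 2 = 7 -> 'f'

Best match: offset=1, length=2 (matching 'cc' starting at position 4)
LZ77 triple: (1, 2, 'f')


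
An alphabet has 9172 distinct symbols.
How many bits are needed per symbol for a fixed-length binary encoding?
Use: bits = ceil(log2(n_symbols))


log2(9172) = 13.163
Bracket: 2^13 = 8192 < 9172 <= 2^14 = 16384
So ceil(log2(9172)) = 14

bits = ceil(log2(9172)) = ceil(13.163) = 14 bits


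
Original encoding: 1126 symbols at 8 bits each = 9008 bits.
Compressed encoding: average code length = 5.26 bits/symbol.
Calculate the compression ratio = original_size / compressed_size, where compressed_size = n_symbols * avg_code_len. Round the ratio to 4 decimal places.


original_size = n_symbols * orig_bits = 1126 * 8 = 9008 bits
compressed_size = n_symbols * avg_code_len = 1126 * 5.26 = 5922.76 bits
ratio = original_size / compressed_size = 9008 / 5922.76 = 1.5209

Compression ratio = 1.5209


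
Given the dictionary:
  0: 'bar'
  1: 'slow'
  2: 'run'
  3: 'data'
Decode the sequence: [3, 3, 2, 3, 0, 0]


Look up each index in the dictionary:
  3 -> 'data'
  3 -> 'data'
  2 -> 'run'
  3 -> 'data'
  0 -> 'bar'
  0 -> 'bar'

Decoded: "data data run data bar bar"


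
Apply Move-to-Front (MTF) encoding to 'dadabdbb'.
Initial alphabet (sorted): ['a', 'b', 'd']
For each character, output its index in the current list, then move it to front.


MTF encoding:
'd': index 2 in ['a', 'b', 'd'] -> ['d', 'a', 'b']
'a': index 1 in ['d', 'a', 'b'] -> ['a', 'd', 'b']
'd': index 1 in ['a', 'd', 'b'] -> ['d', 'a', 'b']
'a': index 1 in ['d', 'a', 'b'] -> ['a', 'd', 'b']
'b': index 2 in ['a', 'd', 'b'] -> ['b', 'a', 'd']
'd': index 2 in ['b', 'a', 'd'] -> ['d', 'b', 'a']
'b': index 1 in ['d', 'b', 'a'] -> ['b', 'd', 'a']
'b': index 0 in ['b', 'd', 'a'] -> ['b', 'd', 'a']


Output: [2, 1, 1, 1, 2, 2, 1, 0]


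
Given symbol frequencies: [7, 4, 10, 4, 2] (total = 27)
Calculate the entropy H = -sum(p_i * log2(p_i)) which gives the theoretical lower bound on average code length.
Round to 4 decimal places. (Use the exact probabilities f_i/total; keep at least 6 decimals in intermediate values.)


Per-symbol terms -p_i * log2(p_i) with p_i = f_i/27:
  p = 7/27 = 0.259259: log2(p) = -1.947533, -p*log2(p) = 0.504916
  p = 4/27 = 0.148148: log2(p) = -2.754888, -p*log2(p) = 0.408131
  p = 10/27 = 0.370370: log2(p) = -1.432959, -p*log2(p) = 0.530726
  p = 4/27 = 0.148148: log2(p) = -2.754888, -p*log2(p) = 0.408131
  p = 2/27 = 0.074074: log2(p) = -3.754888, -p*log2(p) = 0.278140
H = 0.504916 + 0.408131 + 0.530726 + 0.408131 + 0.278140 = 2.130044

H = 2.13 bits/symbol


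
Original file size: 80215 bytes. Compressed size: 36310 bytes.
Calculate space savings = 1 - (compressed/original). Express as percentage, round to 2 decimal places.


ratio = compressed/original = 36310/80215 = 0.452658
savings = 1 - ratio = 1 - 0.452658 = 0.547342
as a percentage: 0.547342 * 100 = 54.73%

Space savings = 1 - 36310/80215 = 54.73%


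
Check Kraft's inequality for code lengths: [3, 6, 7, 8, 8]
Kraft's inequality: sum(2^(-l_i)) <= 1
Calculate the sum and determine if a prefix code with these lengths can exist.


Sum = 2^(-3) + 2^(-6) + 2^(-7) + 2^(-8) + 2^(-8)
    = 0.125 + 0.015625 + 0.0078125 + 0.00390625 + 0.00390625
    = 40/256 = 0.15625
Since 0.15625 <= 1, Kraft's inequality IS satisfied.
A prefix code with these lengths CAN exist.

Kraft sum = 0.15625. Satisfied.


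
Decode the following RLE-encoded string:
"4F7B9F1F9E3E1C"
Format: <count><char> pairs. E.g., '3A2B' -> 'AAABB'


Expanding each <count><char> pair:
  4F -> 'FFFF'
  7B -> 'BBBBBBB'
  9F -> 'FFFFFFFFF'
  1F -> 'F'
  9E -> 'EEEEEEEEE'
  3E -> 'EEE'
  1C -> 'C'

Decoded = FFFFBBBBBBBFFFFFFFFFFEEEEEEEEEEEEC


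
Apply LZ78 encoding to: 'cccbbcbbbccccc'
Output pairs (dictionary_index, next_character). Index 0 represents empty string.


LZ78 encoding steps:
Dictionary: {0: ''}
Step 1: w='' (idx 0), next='c' -> output (0, 'c'), add 'c' as idx 1
Step 2: w='c' (idx 1), next='c' -> output (1, 'c'), add 'cc' as idx 2
Step 3: w='' (idx 0), next='b' -> output (0, 'b'), add 'b' as idx 3
Step 4: w='b' (idx 3), next='c' -> output (3, 'c'), add 'bc' as idx 4
Step 5: w='b' (idx 3), next='b' -> output (3, 'b'), add 'bb' as idx 5
Step 6: w='bc' (idx 4), next='c' -> output (4, 'c'), add 'bcc' as idx 6
Step 7: w='cc' (idx 2), next='c' -> output (2, 'c'), add 'ccc' as idx 7


Encoded: [(0, 'c'), (1, 'c'), (0, 'b'), (3, 'c'), (3, 'b'), (4, 'c'), (2, 'c')]


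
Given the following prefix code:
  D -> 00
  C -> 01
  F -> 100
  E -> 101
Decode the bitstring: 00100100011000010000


Decoding step by step:
Bits 00 -> D
Bits 100 -> F
Bits 100 -> F
Bits 01 -> C
Bits 100 -> F
Bits 00 -> D
Bits 100 -> F
Bits 00 -> D


Decoded message: DFFCFDFD


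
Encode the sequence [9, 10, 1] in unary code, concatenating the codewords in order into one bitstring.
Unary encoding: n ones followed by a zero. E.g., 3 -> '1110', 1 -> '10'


Encode each number as n ones followed by a terminating 0:
  9 -> 1111111110 (10 bits)
  10 -> 11111111110 (11 bits)
  1 -> 10 (2 bits)
Total length = 10 + 11 + 2 = 23 bits.

Unary([9, 10, 1]) = 11111111101111111111010 (23 bits)


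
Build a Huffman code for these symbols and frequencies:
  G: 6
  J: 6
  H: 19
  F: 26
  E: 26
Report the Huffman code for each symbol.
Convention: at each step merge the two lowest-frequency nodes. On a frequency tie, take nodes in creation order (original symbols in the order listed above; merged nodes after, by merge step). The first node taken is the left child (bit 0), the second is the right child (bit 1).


Huffman tree construction:
Step 1: Merge G(6) + J(6) = 12
Step 2: Merge (G+J)(12) + H(19) = 31
Step 3: Merge F(26) + E(26) = 52
Step 4: Merge ((G+J)+H)(31) + (F+E)(52) = 83
Read each symbol's code off the tree from the root (left child = 0, right child = 1).

Codes:
  G: 000 (length 3)
  J: 001 (length 3)
  H: 01 (length 2)
  F: 10 (length 2)
  E: 11 (length 2)
Average code length: 178/83 = 2.1446 bits/symbol


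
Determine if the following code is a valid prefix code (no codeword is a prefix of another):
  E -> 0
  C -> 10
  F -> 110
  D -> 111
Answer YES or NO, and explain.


Checking each pair (does one codeword prefix another?):
  E='0' vs C='10': no prefix
  E='0' vs F='110': no prefix
  E='0' vs D='111': no prefix
  C='10' vs E='0': no prefix
  C='10' vs F='110': no prefix
  C='10' vs D='111': no prefix
  F='110' vs E='0': no prefix
  F='110' vs C='10': no prefix
  F='110' vs D='111': no prefix
  D='111' vs E='0': no prefix
  D='111' vs C='10': no prefix
  D='111' vs F='110': no prefix
No violation found over all pairs.

YES -- this is a valid prefix code. No codeword is a prefix of any other codeword.


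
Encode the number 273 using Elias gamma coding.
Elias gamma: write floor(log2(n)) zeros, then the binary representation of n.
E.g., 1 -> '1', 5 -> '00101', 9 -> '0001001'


num_bits = floor(log2(273)) + 1 = 9
leading_zeros = num_bits - 1 = 8
binary(273) = 100010001

Elias gamma(273) = '00000000' + '100010001' = 00000000100010001 (17 bits)


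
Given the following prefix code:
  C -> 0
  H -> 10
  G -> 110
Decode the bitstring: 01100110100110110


Decoding step by step:
Bits 0 -> C
Bits 110 -> G
Bits 0 -> C
Bits 110 -> G
Bits 10 -> H
Bits 0 -> C
Bits 110 -> G
Bits 110 -> G


Decoded message: CGCGHCGG


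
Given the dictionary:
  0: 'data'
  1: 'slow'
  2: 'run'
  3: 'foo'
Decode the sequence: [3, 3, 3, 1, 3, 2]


Look up each index in the dictionary:
  3 -> 'foo'
  3 -> 'foo'
  3 -> 'foo'
  1 -> 'slow'
  3 -> 'foo'
  2 -> 'run'

Decoded: "foo foo foo slow foo run"


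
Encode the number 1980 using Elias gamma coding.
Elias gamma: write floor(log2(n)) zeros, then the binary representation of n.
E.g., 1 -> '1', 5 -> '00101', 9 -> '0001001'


num_bits = floor(log2(1980)) + 1 = 11
leading_zeros = num_bits - 1 = 10
binary(1980) = 11110111100

Elias gamma(1980) = '0000000000' + '11110111100' = 000000000011110111100 (21 bits)


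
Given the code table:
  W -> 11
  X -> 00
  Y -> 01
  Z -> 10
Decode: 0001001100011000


Decoding:
00 -> X
01 -> Y
00 -> X
11 -> W
00 -> X
01 -> Y
10 -> Z
00 -> X


Result: XYXWXYZX


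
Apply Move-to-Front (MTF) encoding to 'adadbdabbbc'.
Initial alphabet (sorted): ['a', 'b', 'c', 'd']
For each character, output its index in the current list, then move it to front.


MTF encoding:
'a': index 0 in ['a', 'b', 'c', 'd'] -> ['a', 'b', 'c', 'd']
'd': index 3 in ['a', 'b', 'c', 'd'] -> ['d', 'a', 'b', 'c']
'a': index 1 in ['d', 'a', 'b', 'c'] -> ['a', 'd', 'b', 'c']
'd': index 1 in ['a', 'd', 'b', 'c'] -> ['d', 'a', 'b', 'c']
'b': index 2 in ['d', 'a', 'b', 'c'] -> ['b', 'd', 'a', 'c']
'd': index 1 in ['b', 'd', 'a', 'c'] -> ['d', 'b', 'a', 'c']
'a': index 2 in ['d', 'b', 'a', 'c'] -> ['a', 'd', 'b', 'c']
'b': index 2 in ['a', 'd', 'b', 'c'] -> ['b', 'a', 'd', 'c']
'b': index 0 in ['b', 'a', 'd', 'c'] -> ['b', 'a', 'd', 'c']
'b': index 0 in ['b', 'a', 'd', 'c'] -> ['b', 'a', 'd', 'c']
'c': index 3 in ['b', 'a', 'd', 'c'] -> ['c', 'b', 'a', 'd']


Output: [0, 3, 1, 1, 2, 1, 2, 2, 0, 0, 3]
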